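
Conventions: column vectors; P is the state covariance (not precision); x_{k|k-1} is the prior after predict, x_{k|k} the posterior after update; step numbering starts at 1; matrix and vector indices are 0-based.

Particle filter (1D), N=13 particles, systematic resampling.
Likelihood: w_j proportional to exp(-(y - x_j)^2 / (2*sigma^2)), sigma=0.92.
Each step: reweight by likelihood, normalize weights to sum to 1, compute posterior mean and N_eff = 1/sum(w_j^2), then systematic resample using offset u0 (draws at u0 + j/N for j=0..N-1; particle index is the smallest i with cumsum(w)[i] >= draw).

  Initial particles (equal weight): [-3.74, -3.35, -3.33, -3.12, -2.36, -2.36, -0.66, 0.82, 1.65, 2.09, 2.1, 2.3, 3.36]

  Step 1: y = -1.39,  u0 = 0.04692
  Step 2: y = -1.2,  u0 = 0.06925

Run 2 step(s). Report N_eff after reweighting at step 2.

N_eff = 10.5122

step 1: w=[0.0162, 0.0438, 0.0459, 0.0723, 0.2431, 0.2431, 0.3093, 0.0237, 0.0018, 0.0003, 0.0003, 0.0001, 0.0000]  mean=-1.9133  Neff=4.4653  idx=[1, 3, 4, 4, 4, 5, 5, 5, 5, 6, 6, 6, 6]
step 2: w=[0.0097, 0.0169, 0.0673, 0.0673, 0.0673, 0.0673, 0.0673, 0.0673, 0.0673, 0.1255, 0.1255, 0.1255, 0.1255]  mean=-1.5290  Neff=10.5122  idx=[2, 3, 4, 6, 7, 8, 9, 9, 10, 11, 11, 12, 12]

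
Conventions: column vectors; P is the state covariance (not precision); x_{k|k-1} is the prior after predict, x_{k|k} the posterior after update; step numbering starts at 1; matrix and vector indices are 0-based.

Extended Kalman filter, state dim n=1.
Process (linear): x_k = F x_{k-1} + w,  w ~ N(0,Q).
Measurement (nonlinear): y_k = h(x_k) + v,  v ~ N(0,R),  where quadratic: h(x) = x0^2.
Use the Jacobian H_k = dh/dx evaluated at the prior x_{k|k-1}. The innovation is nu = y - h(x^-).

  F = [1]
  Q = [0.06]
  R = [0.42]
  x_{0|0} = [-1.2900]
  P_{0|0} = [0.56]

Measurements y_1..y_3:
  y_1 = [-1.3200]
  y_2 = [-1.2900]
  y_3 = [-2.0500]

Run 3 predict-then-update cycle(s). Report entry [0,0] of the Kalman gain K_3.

K[0,0] = -0.0566

step 1: x^-=[-1.2900]  P^-=[0.6200]  H_jac=[-2.5800]  S=[4.5470]  K=[-0.3518]  nu=[-2.9841]  x^+=[-0.2402]  P^+=[0.0573]
step 2: x^-=[-0.2402]  P^-=[0.1173]  H_jac=[-0.4804]  S=[0.4471]  K=[-0.1260]  nu=[-1.3477]  x^+=[-0.0704]  P^+=[0.1102]
step 3: x^-=[-0.0704]  P^-=[0.1702]  H_jac=[-0.1408]  S=[0.4234]  K=[-0.0566]  nu=[-2.0550]  x^+=[0.0459]  P^+=[0.1688]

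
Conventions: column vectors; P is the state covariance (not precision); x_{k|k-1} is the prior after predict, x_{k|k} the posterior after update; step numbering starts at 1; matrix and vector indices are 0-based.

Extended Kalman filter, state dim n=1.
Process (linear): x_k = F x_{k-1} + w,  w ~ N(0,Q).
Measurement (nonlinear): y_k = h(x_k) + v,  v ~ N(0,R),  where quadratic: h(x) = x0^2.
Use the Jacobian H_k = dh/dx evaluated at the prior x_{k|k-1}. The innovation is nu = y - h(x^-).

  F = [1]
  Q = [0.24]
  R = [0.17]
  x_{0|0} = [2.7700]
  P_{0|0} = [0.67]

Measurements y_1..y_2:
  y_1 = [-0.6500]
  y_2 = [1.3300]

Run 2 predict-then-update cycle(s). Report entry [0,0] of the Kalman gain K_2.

K[0,0] = 0.3540

step 1: x^-=[2.7700]  P^-=[0.9100]  H_jac=[5.5400]  S=[28.0994]  K=[0.1794]  nu=[-8.3229]  x^+=[1.2768]  P^+=[0.0055]
step 2: x^-=[1.2768]  P^-=[0.2455]  H_jac=[2.5535]  S=[1.7708]  K=[0.3540]  nu=[-0.3001]  x^+=[1.1705]  P^+=[0.0236]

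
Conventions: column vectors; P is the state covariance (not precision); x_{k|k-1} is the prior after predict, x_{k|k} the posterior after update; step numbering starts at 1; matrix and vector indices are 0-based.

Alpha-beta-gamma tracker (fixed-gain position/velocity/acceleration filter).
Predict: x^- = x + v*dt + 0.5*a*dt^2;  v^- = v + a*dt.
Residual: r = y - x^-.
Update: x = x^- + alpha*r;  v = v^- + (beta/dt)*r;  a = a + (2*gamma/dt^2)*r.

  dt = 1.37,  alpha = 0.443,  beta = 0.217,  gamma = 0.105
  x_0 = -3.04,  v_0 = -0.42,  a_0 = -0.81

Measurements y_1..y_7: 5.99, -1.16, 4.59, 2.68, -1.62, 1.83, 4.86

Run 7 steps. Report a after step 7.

step 1: x_pred=-4.3755  r=10.3655  x^+=0.2164  v^+=0.1121  a^+=0.3498
step 2: x_pred=0.6983  r=-1.8583  x^+=-0.1249  v^+=0.2970  a^+=0.1419
step 3: x_pred=0.4150  r=4.1750  x^+=2.2645  v^+=1.1526  a^+=0.6090
step 4: x_pred=4.4151  r=-1.7351  x^+=3.6465  v^+=1.7121  a^+=0.4148
step 5: x_pred=6.3813  r=-8.0013  x^+=2.8367  v^+=1.0130  a^+=-0.4804
step 6: x_pred=3.7738  r=-1.9438  x^+=2.9127  v^+=0.0470  a^+=-0.6979
step 7: x_pred=2.3221  r=2.5379  x^+=3.4464  v^+=-0.5071  a^+=-0.4139

a_post = -0.4139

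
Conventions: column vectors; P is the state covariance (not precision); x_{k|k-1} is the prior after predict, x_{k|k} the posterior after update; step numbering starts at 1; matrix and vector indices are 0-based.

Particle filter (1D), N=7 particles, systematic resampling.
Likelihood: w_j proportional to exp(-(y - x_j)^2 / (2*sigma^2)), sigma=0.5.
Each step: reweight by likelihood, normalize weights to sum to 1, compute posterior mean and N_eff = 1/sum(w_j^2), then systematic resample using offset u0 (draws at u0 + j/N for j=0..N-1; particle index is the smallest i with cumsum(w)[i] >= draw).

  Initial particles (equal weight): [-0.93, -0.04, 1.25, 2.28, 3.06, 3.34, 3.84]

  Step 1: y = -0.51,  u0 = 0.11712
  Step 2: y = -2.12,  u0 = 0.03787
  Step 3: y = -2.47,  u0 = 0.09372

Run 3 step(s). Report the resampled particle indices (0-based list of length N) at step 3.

step 1: w=[0.5214, 0.4770, 0.0015, 0.0000, 0.0000, 0.0000, 0.0000]  mean=-0.5021  Neff=2.0021  idx=[0, 0, 0, 1, 1, 1, 1]
step 2: w=[0.3320, 0.3320, 0.3320, 0.0010, 0.0010, 0.0010, 0.0010]  mean=-0.9265  Neff=3.0237  idx=[0, 0, 0, 1, 1, 2, 2]
step 3: w=[0.1429, 0.1429, 0.1429, 0.1429, 0.1429, 0.1429, 0.1429]  mean=-0.9300  Neff=7.0000  idx=[0, 1, 2, 3, 4, 5, 6]

resampled_idx = [0, 1, 2, 3, 4, 5, 6]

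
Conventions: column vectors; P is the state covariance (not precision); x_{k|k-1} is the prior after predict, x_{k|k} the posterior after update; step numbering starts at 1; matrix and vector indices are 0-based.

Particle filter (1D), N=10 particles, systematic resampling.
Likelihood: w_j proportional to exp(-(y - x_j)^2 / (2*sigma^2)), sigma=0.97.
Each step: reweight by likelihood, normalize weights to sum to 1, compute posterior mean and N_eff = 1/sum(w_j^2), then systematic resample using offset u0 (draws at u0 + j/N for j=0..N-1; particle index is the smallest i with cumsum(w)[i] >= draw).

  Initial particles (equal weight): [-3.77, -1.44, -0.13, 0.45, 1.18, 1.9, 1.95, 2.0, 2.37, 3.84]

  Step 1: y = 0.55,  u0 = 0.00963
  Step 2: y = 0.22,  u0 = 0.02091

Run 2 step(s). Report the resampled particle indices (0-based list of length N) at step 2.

resampled_idx = [0, 1, 2, 2, 3, 3, 4, 5, 6, 7]

step 1: w=[0.0000, 0.0309, 0.1983, 0.2522, 0.2054, 0.0963, 0.0895, 0.0830, 0.0436, 0.0008]  mean=0.9153  Neff=5.8089  idx=[1, 2, 2, 3, 3, 4, 4, 5, 6, 7]
step 2: w=[0.0393, 0.1591, 0.1591, 0.1651, 0.1651, 0.1041, 0.1041, 0.0379, 0.0346, 0.0315]  mean=0.4989  Neff=7.5748  idx=[0, 1, 2, 2, 3, 3, 4, 5, 6, 7]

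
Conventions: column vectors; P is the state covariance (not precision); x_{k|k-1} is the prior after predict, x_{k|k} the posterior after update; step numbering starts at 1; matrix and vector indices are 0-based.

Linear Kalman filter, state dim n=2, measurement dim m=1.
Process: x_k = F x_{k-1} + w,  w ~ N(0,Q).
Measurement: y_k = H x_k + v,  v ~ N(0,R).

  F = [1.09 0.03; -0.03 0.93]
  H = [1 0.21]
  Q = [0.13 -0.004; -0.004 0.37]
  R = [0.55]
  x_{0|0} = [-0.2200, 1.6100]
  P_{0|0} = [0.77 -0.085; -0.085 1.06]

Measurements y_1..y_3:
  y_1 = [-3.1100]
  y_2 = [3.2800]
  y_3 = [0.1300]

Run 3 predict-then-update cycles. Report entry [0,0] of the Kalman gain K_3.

K[0,0] = 0.4371

step 1: x^-=[-0.1915, 1.5039]  P^-=[1.0402 -0.0857; -0.0857 1.2922]  S=[1.6112]  K=[0.6344; 0.1152]  nu=[-3.2343]  x^+=[-2.2435, 1.1312]  P^+=[0.3917 -0.2035; -0.2035 1.2708]
step 2: x^-=[-2.4115, 1.1193]  P^-=[0.5832 -0.1875; -0.1875 1.4809]  S=[1.1198]  K=[0.4857; 0.1103]  nu=[5.4564]  x^+=[0.2385, 1.7212]  P^+=[0.3191 -0.2474; -0.2474 1.4672]
step 3: x^-=[0.3116, 1.5936]  P^-=[0.4942 -0.2241; -0.2241 1.6531]  S=[1.0230]  K=[0.4371; 0.1203]  nu=[-0.5162]  x^+=[0.0859, 1.5315]  P^+=[0.2988 -0.2779; -0.2779 1.6383]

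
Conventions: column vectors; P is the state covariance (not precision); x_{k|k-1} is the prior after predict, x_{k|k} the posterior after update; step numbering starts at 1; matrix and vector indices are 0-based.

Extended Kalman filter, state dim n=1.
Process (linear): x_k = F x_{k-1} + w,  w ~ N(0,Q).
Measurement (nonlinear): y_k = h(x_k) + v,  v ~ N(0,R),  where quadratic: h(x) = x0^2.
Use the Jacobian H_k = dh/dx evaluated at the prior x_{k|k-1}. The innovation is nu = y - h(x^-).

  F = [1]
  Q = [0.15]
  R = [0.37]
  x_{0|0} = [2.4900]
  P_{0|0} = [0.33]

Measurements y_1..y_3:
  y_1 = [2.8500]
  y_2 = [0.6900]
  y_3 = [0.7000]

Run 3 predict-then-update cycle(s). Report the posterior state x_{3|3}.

x_post = [0.9789]

step 1: x^-=[2.4900]  P^-=[0.4800]  H_jac=[4.9800]  S=[12.2742]  K=[0.1948]  nu=[-3.3501]  x^+=[1.8376]  P^+=[0.0145]
step 2: x^-=[1.8376]  P^-=[0.1645]  H_jac=[3.6751]  S=[2.5914]  K=[0.2332]  nu=[-2.6867]  x^+=[1.2109]  P^+=[0.0235]
step 3: x^-=[1.2109]  P^-=[0.1735]  H_jac=[2.4218]  S=[1.3875]  K=[0.3028]  nu=[-0.7663]  x^+=[0.9789]  P^+=[0.0463]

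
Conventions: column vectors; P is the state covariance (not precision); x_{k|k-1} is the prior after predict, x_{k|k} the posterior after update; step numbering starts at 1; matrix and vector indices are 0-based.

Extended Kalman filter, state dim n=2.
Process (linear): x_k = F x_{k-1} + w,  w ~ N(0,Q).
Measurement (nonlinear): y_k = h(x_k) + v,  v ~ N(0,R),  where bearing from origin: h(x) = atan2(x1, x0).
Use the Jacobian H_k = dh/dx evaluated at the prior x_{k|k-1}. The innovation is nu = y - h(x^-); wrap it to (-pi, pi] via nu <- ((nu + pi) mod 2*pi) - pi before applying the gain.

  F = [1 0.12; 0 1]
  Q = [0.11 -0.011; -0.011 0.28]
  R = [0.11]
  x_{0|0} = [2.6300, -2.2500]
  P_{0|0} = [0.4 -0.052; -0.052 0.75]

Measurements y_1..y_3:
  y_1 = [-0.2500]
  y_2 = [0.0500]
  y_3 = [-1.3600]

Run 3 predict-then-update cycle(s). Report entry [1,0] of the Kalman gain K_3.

step 1: x^-=[2.3600, -2.2500]  P^-=[0.5083 0.0270; 0.0270 1.0300]  H_jac=[0.2116 0.2220]  S=[0.1860]  K=[0.6104; 1.2596]  nu=[0.5115]  x^+=[2.6722, -1.6057]  P^+=[0.4390 -0.1160; -0.1160 0.7348]
step 2: x^-=[2.4796, -1.6057]  P^-=[0.5317 -0.0389; -0.0389 1.0148]  H_jac=[0.1840 0.2841]  S=[0.2059]  K=[0.4216; 1.3659]  nu=[0.6247]  x^+=[2.7429, -0.7524]  P^+=[0.4951 -0.1574; -0.1574 0.6307]
step 3: x^-=[2.6526, -0.7524]  P^-=[0.5764 -0.0927; -0.0927 0.9107]  H_jac=[0.0990 0.3489]  S=[0.2201]  K=[0.1122; 1.4019]  nu=[-1.0836]  x^+=[2.5311, -2.2716]  P^+=[0.5737 -0.1274; -0.1274 0.4781]

K[1,0] = 1.4019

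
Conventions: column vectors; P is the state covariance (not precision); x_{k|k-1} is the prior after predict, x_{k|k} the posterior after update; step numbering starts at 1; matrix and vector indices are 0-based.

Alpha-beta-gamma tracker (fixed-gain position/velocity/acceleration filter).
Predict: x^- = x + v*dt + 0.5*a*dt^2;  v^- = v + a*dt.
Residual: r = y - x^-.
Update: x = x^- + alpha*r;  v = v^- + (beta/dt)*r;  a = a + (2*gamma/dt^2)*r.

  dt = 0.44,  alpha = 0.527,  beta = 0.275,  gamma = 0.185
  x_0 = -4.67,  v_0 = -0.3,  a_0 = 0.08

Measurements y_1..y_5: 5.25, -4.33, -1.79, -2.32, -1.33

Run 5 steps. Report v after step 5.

v_post = -9.1881

step 1: x_pred=-4.7943  r=10.0443  x^+=0.4991  v^+=6.0129  a^+=19.2762
step 2: x_pred=5.0107  r=-9.3407  x^+=0.0881  v^+=8.6565  a^+=1.4247
step 3: x_pred=4.0349  r=-5.8249  x^+=0.9652  v^+=5.6428  a^+=-9.7076
step 4: x_pred=2.5083  r=-4.8283  x^+=-0.0362  v^+=-1.6462  a^+=-18.9352
step 5: x_pred=-2.5935  r=1.2635  x^+=-1.9276  v^+=-9.1881  a^+=-16.5205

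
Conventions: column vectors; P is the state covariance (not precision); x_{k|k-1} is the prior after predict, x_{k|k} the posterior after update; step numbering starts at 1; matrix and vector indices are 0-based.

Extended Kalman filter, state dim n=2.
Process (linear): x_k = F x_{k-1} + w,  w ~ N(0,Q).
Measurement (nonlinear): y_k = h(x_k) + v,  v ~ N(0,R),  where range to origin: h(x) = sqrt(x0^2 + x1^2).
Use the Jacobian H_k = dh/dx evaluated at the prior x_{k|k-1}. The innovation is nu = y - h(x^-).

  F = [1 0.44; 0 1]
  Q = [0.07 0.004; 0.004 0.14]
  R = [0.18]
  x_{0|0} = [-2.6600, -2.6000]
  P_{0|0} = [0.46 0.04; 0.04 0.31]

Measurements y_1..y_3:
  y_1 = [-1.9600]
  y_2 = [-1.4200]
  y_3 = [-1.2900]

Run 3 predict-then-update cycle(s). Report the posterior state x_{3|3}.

step 1: x^-=[-3.8040, -2.6000]  P^-=[0.6252 0.1804; 0.1804 0.4500]  H_jac=[-0.8256 -0.5643]  S=[0.9175]  K=[-0.6735; -0.4391]  nu=[-6.5676]  x^+=[0.6195, 0.2837]  P^+=[0.2090 -0.0909; -0.0909 0.2731]
step 2: x^-=[0.7443, 0.2837]  P^-=[0.2519 0.0332; 0.0332 0.4131]  H_jac=[0.9344 0.3562]  S=[0.4744]  K=[0.5210; 0.3756]  nu=[-2.2166]  x^+=[-0.4105, -0.5488]  P^+=[0.1231 -0.0596; -0.0596 0.3462]
step 3: x^-=[-0.6519, -0.5488]  P^-=[0.2076 0.0967; 0.0967 0.4862]  H_jac=[-0.7650 -0.6440]  S=[0.5985]  K=[-0.3695; -0.6468]  nu=[-2.1422]  x^+=[0.1396, 0.8368]  P^+=[0.1259 -0.0463; -0.0463 0.2358]

x_post = [0.1396, 0.8368]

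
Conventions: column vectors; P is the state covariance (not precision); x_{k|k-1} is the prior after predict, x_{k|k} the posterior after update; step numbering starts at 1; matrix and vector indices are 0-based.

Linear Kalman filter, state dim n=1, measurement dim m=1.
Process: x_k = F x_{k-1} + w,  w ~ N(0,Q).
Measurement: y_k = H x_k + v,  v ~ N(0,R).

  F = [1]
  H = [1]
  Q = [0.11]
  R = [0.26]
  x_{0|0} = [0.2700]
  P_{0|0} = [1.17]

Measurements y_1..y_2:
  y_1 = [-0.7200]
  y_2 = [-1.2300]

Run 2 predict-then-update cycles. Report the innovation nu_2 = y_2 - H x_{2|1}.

innov = [-0.6771]

step 1: x^-=[0.2700]  P^-=[1.2800]  S=[1.5400]  K=[0.8312]  nu=[-0.9900]  x^+=[-0.5529]  P^+=[0.2161]
step 2: x^-=[-0.5529]  P^-=[0.3261]  S=[0.5861]  K=[0.5564]  nu=[-0.6771]  x^+=[-0.9296]  P^+=[0.1447]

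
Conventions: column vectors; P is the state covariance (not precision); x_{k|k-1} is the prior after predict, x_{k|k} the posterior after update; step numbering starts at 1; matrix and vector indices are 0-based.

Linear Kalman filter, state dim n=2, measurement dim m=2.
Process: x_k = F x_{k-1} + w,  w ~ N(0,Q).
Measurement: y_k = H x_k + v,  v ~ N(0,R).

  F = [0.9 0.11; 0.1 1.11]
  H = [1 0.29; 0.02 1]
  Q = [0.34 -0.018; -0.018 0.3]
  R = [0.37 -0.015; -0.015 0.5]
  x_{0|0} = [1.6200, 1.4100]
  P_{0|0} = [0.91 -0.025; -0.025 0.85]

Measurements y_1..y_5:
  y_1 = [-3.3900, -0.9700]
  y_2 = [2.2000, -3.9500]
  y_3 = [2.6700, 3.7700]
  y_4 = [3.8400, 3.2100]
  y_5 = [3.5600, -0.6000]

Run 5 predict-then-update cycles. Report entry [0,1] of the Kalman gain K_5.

step 1: x^-=[1.6131, 1.7271]  P^-=[1.0824 0.1424; 0.1424 1.3508]  S=[1.6487 0.5417; 0.5417 1.8570]  K=[0.7217 -0.1222; 0.0935 0.7017]  nu=[-5.5040, -2.7294]  x^+=[-2.0259, -0.7026]  P^+=[0.2914 -0.0777; -0.0777 0.3510]
step 2: x^-=[-1.9006, -0.9824]  P^-=[0.5649 -0.0274; -0.0274 0.7181]  S=[0.9794 0.1770; 0.1770 1.2173]  K=[0.5865 -0.0985; 0.0802 0.5778]  nu=[4.3855, -2.9295]  x^+=[0.9600, -2.3234]  P^+=[0.2367 -0.0628; -0.0628 0.2890]
step 3: x^-=[0.6084, -2.4830]  P^-=[0.5228 -0.0248; -0.0248 0.6445]  S=[0.9326 0.1574; 0.1574 1.1437]  K=[0.5682 -0.0908; 0.0806 0.5520]  nu=[2.7817, 6.2409]  x^+=[1.6225, 1.1861]  P^+=[0.2285 -0.0585; -0.0585 0.2759]
step 4: x^-=[1.5907, 1.4788]  P^-=[0.5169 -0.0228; -0.0228 0.6293]  S=[0.9266 0.1549; 0.1549 1.1286]  K=[0.5655 -0.0887; 0.0811 0.5461]  nu=[1.8205, 1.6994]  x^+=[2.4695, 2.5543]  P^+=[0.2272 -0.0574; -0.0574 0.2730]
step 5: x^-=[2.5036, 3.0823]  P^-=[0.5160 -0.0222; -0.0222 0.6259]  S=[0.9258 0.1545; 0.1545 1.1252]  K=[0.5651 -0.0881; 0.0812 0.5447]  nu=[0.1626, -3.7323]  x^+=[2.9244, 1.0625]  P^+=[0.2270 -0.0571; -0.0571 0.2723]

K[0,1] = -0.0881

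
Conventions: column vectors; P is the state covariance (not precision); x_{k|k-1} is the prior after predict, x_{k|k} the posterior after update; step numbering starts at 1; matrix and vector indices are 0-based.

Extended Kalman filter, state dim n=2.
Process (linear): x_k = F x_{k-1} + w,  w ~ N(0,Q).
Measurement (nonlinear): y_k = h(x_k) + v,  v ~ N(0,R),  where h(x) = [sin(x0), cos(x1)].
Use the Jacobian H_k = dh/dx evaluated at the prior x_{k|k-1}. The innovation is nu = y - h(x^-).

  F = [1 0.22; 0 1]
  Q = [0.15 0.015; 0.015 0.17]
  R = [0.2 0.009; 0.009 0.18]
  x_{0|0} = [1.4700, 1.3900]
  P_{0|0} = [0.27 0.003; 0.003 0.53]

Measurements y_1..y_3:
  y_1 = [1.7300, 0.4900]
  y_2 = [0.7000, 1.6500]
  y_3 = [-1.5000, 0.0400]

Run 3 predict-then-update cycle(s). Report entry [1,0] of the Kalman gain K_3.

K[1,0] = -0.0117

step 1: x^-=[1.7758, 1.3900]  P^-=[0.4470 0.1346; 0.1346 0.7000]  H_jac=[-0.2036 0.0000; 0.0000 -0.9837]  S=[0.2185 0.0360; 0.0360 0.8574]  K=[-0.3937 -0.1379; 0.0068 -0.8034]  nu=[0.7509, 0.3102]  x^+=[1.4374, 1.1459]  P^+=[0.3929 0.0288; 0.0288 0.1470]
step 2: x^-=[1.6895, 1.1459]  P^-=[0.5627 0.0762; 0.0762 0.3170]  H_jac=[-0.1184 0.0000; 0.0000 -0.9111]  S=[0.2079 0.0172; 0.0172 0.4431]  K=[-0.3085 -0.1446; 0.0106 -0.6521]  nu=[-0.2930, 1.2378]  x^+=[1.6008, 0.3356]  P^+=[0.5321 0.0316; 0.0316 0.1287]
step 3: x^-=[1.6747, 0.3356]  P^-=[0.7022 0.0749; 0.0749 0.2987]  H_jac=[-0.1037 0.0000; 0.0000 -0.3293]  S=[0.2075 0.0116; 0.0116 0.2124]  K=[-0.3454 -0.0974; -0.0117 -0.4626]  nu=[-2.4946, -0.9042]  x^+=[2.6243, 0.7830]  P^+=[0.6747 0.0627; 0.0627 0.2531]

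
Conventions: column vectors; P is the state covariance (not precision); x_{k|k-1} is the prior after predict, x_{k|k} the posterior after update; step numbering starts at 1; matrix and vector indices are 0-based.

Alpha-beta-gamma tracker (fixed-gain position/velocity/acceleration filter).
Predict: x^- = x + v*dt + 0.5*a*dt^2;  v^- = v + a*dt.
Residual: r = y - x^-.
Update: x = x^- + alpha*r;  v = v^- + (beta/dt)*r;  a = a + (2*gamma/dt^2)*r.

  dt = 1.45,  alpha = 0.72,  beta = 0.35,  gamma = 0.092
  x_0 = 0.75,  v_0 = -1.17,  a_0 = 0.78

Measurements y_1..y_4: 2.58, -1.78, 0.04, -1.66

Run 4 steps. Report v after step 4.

v_post = 0.7553

step 1: x_pred=-0.1265  r=2.7065  x^+=1.8222  v^+=0.6143  a^+=1.0169
step 2: x_pred=3.7819  r=-5.5619  x^+=-0.2227  v^+=0.7462  a^+=0.5301
step 3: x_pred=1.4166  r=-1.3766  x^+=0.4255  v^+=1.1826  a^+=0.4096
step 4: x_pred=2.5709  r=-4.2309  x^+=-0.4754  v^+=0.7553  a^+=0.0394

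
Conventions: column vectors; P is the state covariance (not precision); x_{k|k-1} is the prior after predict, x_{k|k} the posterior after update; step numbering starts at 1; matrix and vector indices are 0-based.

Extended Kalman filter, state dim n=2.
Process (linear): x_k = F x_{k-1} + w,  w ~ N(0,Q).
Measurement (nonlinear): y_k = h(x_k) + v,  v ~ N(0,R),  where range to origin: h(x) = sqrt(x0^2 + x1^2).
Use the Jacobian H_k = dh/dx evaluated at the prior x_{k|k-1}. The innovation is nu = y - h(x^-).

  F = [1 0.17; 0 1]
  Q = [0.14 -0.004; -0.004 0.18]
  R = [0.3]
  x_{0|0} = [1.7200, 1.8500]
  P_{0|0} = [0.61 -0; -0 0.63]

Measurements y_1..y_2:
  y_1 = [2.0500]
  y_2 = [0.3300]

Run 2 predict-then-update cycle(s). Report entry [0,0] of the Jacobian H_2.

step 1: x^-=[2.0345, 1.8500]  P^-=[0.7682 0.1031; 0.1031 0.8100]  H_jac=[0.7399 0.6728]  S=[1.1898]  K=[0.5360; 0.5221]  nu=[-0.6999]  x^+=[1.6594, 1.4846]  P^+=[0.4264 -0.2299; -0.2299 0.4856]
step 2: x^-=[1.9117, 1.4846]  P^-=[0.5023 -0.1513; -0.1513 0.6656]  H_jac=[0.7898 0.6133]  S=[0.7171]  K=[0.4238; 0.4027]  nu=[-2.0905]  x^+=[1.0259, 0.6428]  P^+=[0.3735 -0.2737; -0.2737 0.5494]

H_jac[0,0] = 0.7898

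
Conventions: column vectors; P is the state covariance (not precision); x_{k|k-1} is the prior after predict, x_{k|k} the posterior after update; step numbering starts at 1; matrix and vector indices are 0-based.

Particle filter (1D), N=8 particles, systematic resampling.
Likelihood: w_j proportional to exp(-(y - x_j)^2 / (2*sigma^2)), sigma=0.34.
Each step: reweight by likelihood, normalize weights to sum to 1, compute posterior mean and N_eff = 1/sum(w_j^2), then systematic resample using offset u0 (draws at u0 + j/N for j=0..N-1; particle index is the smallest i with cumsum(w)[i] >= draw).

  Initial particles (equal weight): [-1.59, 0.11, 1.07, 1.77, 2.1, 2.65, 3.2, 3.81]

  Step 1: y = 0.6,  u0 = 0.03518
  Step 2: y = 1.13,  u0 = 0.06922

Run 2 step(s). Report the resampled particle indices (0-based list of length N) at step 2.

step 1: w=[0.0000, 0.4775, 0.5188, 0.0036, 0.0001, 0.0000, 0.0000, 0.0000]  mean=0.6142  Neff=2.0114  idx=[1, 1, 1, 1, 2, 2, 2, 2]
step 2: w=[0.0028, 0.0028, 0.0028, 0.0028, 0.2472, 0.2472, 0.2472, 0.2472]  mean=1.0593  Neff=4.0903  idx=[4, 4, 5, 5, 6, 6, 7, 7]

resampled_idx = [4, 4, 5, 5, 6, 6, 7, 7]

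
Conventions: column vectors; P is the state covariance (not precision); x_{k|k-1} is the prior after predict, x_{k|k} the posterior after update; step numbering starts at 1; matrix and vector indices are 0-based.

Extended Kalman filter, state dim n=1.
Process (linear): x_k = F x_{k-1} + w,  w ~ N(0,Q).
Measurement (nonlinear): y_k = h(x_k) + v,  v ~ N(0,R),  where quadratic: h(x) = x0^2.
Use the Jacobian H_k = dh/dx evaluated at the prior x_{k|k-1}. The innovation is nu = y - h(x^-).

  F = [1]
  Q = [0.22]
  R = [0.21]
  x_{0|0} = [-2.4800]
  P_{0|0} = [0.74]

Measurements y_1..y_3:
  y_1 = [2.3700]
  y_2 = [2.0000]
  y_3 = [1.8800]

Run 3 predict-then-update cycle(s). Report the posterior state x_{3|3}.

x_post = [-1.3823]

step 1: x^-=[-2.4800]  P^-=[0.9600]  H_jac=[-4.9600]  S=[23.8275]  K=[-0.1998]  nu=[-3.7804]  x^+=[-1.7245]  P^+=[0.0085]
step 2: x^-=[-1.7245]  P^-=[0.2285]  H_jac=[-3.4491]  S=[2.9278]  K=[-0.2691]  nu=[-0.9740]  x^+=[-1.4624]  P^+=[0.0164]
step 3: x^-=[-1.4624]  P^-=[0.2364]  H_jac=[-2.9248]  S=[2.2321]  K=[-0.3097]  nu=[-0.2586]  x^+=[-1.3823]  P^+=[0.0222]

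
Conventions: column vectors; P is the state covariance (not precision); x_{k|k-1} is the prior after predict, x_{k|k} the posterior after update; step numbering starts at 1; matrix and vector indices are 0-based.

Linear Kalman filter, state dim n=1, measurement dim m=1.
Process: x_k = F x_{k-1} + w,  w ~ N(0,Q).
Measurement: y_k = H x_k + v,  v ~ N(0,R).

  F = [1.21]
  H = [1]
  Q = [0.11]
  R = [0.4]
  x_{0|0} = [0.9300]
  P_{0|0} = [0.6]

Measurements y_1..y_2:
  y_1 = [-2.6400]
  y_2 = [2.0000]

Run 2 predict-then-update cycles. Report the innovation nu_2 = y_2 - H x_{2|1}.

step 1: x^-=[1.1253]  P^-=[0.9885]  S=[1.3885]  K=[0.7119]  nu=[-3.7653]  x^+=[-1.5553]  P^+=[0.2848]
step 2: x^-=[-1.8819]  P^-=[0.5269]  S=[0.9269]  K=[0.5685]  nu=[3.8819]  x^+=[0.3248]  P^+=[0.2274]

innov = [3.8819]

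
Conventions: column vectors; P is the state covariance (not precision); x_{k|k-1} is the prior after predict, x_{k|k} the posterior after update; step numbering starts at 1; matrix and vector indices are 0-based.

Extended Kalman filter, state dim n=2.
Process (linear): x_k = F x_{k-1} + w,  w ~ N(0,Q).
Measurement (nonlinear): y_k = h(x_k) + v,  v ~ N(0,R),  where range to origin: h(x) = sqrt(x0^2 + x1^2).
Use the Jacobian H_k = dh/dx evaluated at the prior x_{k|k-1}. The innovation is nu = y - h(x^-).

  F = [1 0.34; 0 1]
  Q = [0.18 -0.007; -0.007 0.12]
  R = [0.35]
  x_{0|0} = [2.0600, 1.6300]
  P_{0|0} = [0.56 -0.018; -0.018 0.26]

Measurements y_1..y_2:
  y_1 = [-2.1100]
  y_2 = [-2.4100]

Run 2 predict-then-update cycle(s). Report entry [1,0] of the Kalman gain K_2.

K[1,0] = 0.2972

step 1: x^-=[2.6142, 1.6300]  P^-=[0.7578 0.0634; 0.0634 0.3800]  H_jac=[0.8486 0.5291]  S=[1.0590]  K=[0.6389; 0.2407]  nu=[-5.1907]  x^+=[-0.7022, 0.3808]  P^+=[0.3255 -0.0994; -0.0994 0.3187]
step 2: x^-=[-0.5728, 0.3808]  P^-=[0.4748 0.0019; 0.0019 0.4387]  H_jac=[-0.8328 0.5536]  S=[0.8119]  K=[-0.4856; 0.2972]  nu=[-3.0978]  x^+=[0.9316, -0.5397]  P^+=[0.2833 0.1191; 0.1191 0.3670]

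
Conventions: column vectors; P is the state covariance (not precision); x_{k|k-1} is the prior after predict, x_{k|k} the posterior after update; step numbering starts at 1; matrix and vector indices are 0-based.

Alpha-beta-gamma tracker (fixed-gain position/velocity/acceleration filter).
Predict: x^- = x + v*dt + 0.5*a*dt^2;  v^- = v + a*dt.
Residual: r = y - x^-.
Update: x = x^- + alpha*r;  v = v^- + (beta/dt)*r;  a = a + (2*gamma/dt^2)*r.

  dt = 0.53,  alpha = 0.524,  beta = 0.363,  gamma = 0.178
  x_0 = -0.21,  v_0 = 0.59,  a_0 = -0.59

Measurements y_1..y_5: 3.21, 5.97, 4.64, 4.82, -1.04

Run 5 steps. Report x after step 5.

step 1: x_pred=0.0198  r=3.1902  x^+=1.6915  v^+=2.4623  a^+=3.4531
step 2: x_pred=3.4815  r=2.4885  x^+=4.7855  v^+=5.9968  a^+=6.6069
step 3: x_pred=8.8917  r=-4.2517  x^+=6.6638  v^+=6.5865  a^+=1.2185
step 4: x_pred=10.3258  r=-5.5058  x^+=7.4407  v^+=3.4613  a^+=-5.7593
step 5: x_pred=8.4664  r=-9.5064  x^+=3.4850  v^+=-6.1020  a^+=-17.8072

x_post = 3.4850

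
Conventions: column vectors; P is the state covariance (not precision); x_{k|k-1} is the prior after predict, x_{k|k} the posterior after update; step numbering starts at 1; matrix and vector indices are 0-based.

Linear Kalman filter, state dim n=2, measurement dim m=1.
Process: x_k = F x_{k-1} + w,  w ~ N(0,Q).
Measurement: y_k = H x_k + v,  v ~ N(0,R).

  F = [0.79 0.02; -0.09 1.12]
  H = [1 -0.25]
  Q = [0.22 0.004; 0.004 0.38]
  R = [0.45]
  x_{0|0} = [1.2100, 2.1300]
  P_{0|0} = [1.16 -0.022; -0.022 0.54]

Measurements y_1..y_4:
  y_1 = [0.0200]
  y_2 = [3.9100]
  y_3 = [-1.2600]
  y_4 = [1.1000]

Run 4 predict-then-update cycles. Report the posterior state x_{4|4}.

x_post = [1.0722, 2.1578]

step 1: x^-=[0.9985, 2.2767]  P^-=[0.9435 -0.0858; -0.0858 1.0712]  S=[1.5033]  K=[0.6419; -0.2352]  nu=[-0.4093]  x^+=[0.7358, 2.3730]  P^+=[0.3241 0.1412; 0.1412 0.9880]
step 2: x^-=[0.6287, 2.5915]  P^-=[0.4271 0.1277; 0.1277 1.5936]  S=[0.9129]  K=[0.4329; -0.2965]  nu=[3.9292]  x^+=[2.3298, 1.4266]  P^+=[0.2560 0.2449; 0.2449 1.5133]
step 3: x^-=[1.8690, 1.3881]  P^-=[0.3881 0.2359; 0.2359 2.2310]  S=[0.8596]  K=[0.3829; -0.3744]  nu=[-2.7820]  x^+=[0.8038, 2.4296]  P^+=[0.2621 0.3592; 0.3592 2.1105]
step 4: x^-=[0.6836, 2.6488]  P^-=[0.3958 0.3498; 0.3498 2.9572]  S=[0.8557]  K=[0.3603; -0.4552]  nu=[1.0786]  x^+=[1.0722, 2.1578]  P^+=[0.2847 0.4901; 0.4901 2.7799]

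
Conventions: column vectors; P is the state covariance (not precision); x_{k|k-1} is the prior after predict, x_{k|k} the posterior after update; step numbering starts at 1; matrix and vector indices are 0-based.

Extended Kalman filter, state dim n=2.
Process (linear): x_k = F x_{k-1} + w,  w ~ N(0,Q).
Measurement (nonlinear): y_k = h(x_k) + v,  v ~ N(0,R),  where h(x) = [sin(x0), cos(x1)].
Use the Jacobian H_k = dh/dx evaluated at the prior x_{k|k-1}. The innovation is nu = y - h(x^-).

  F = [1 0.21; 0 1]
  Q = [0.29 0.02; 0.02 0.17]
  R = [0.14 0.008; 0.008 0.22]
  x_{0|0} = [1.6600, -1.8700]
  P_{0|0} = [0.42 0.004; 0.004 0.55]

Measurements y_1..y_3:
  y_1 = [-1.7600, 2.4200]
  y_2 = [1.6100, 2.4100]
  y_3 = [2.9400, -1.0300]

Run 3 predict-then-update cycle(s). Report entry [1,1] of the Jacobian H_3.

H_jac[1,1] = -0.1004

step 1: x^-=[1.2673, -1.8700]  P^-=[0.7359 0.1395; 0.1395 0.7200]  H_jac=[0.2989 0.0000; 0.0000 0.9556]  S=[0.2057 0.0478; 0.0478 0.8774]  K=[1.0470 0.0948; 0.0206 0.7830]  nu=[-2.7143, 2.7148]  x^+=[-1.3171, 0.1998]  P^+=[0.4930 0.0306; 0.0306 0.1804]
step 2: x^-=[-1.2752, 0.1998]  P^-=[0.8038 0.0885; 0.0885 0.3504]  H_jac=[0.2913 0.0000; 0.0000 -0.1984]  S=[0.2082 0.0029; 0.0029 0.2338]  K=[1.1259 -0.0890; 0.1280 -0.2990]  nu=[2.5666, 1.4299]  x^+=[1.4872, 0.1006]  P^+=[0.5386 0.0533; 0.0533 0.3263]
step 3: x^-=[1.5083, 0.1006]  P^-=[0.8654 0.1418; 0.1418 0.4963]  H_jac=[0.0624 0.0000; 0.0000 -0.1004]  S=[0.1434 0.0071; 0.0071 0.2250]  K=[0.3806 -0.0753; 0.0729 -0.2239]  nu=[1.9420, -2.0249]  x^+=[2.4000, 0.6954]  P^+=[0.8438 0.1347; 0.1347 0.4845]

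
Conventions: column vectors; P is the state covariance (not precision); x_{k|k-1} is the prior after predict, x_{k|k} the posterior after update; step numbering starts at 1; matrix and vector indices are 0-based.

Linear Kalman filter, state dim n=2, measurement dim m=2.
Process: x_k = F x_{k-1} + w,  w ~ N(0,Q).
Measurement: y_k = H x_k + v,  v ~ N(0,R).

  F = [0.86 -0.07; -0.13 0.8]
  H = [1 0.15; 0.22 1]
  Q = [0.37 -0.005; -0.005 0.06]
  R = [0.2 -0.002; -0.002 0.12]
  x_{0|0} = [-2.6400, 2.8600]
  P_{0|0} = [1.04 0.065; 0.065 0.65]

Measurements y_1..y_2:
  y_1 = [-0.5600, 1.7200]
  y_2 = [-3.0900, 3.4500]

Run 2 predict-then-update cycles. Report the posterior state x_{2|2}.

step 1: x^-=[-2.4706, 2.6312]  P^-=[1.1345 -0.1124; -0.1124 0.4801]  S=[1.3116 0.2035; 0.2035 0.6055]  K=[0.8619 -0.0631; -0.1556 0.8043]  nu=[1.5159, -0.3677]  x^+=[-1.1408, 2.0997]  P^+=[0.1798 -0.0489; -0.0489 0.1076]
step 2: x^-=[-1.1281, 1.8280]  P^-=[0.5094 -0.0652; -0.0652 0.1420]  S=[0.6931 0.0640; 0.0640 0.2580]  K=[0.7207 0.0028; -0.1116 0.5226]  nu=[-2.2361, 1.8701]  x^+=[-2.7342, 3.0550]  P^+=[0.1492 -0.0339; -0.0339 0.0704]

x_post = [-2.7342, 3.0550]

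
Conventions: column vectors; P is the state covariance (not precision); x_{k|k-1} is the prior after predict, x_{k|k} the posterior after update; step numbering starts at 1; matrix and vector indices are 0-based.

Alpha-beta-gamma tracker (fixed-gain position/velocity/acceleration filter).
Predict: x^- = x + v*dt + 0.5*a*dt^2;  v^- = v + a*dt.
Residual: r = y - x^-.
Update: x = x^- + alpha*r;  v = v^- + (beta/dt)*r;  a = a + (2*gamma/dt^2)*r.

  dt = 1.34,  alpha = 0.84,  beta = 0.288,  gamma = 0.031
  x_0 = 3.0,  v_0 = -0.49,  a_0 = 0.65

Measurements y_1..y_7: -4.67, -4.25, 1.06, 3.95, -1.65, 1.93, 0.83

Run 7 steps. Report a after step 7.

a_post = 0.2234

step 1: x_pred=2.9270  r=-7.5970  x^+=-3.4545  v^+=-1.2518  a^+=0.3877
step 2: x_pred=-4.7838  r=0.5338  x^+=-4.3354  v^+=-0.6176  a^+=0.4061
step 3: x_pred=-4.7983  r=5.8583  x^+=0.1227  v^+=1.1857  a^+=0.6084
step 4: x_pred=2.2578  r=1.6922  x^+=3.6792  v^+=2.3647  a^+=0.6668
step 5: x_pred=7.4466  r=-9.0966  x^+=-0.1945  v^+=1.3032  a^+=0.3527
step 6: x_pred=1.8684  r=0.0616  x^+=1.9201  v^+=1.7891  a^+=0.3549
step 7: x_pred=4.6361  r=-3.8061  x^+=1.4390  v^+=1.4466  a^+=0.2234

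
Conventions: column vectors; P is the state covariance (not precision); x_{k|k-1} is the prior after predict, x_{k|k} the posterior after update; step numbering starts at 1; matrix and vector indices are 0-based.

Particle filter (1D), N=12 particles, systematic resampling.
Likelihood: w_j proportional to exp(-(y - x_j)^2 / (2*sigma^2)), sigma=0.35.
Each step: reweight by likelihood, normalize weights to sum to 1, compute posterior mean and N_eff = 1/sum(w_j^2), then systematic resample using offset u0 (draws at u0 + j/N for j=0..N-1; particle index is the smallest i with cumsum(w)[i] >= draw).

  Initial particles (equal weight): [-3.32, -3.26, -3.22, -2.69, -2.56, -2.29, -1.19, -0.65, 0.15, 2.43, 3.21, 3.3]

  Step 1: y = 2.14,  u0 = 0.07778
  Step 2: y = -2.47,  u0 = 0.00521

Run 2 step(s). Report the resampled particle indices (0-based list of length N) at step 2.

step 1: w=[0.0000, 0.0000, 0.0000, 0.0000, 0.0000, 0.0000, 0.0000, 0.0000, 0.0000, 0.9814, 0.0129, 0.0057]  mean=2.4450  Neff=1.0381  idx=[9, 9, 9, 9, 9, 9, 9, 9, 9, 9, 9, 11]
step 2: w=[0.0909, 0.0909, 0.0909, 0.0909, 0.0909, 0.0909, 0.0909, 0.0909, 0.0909, 0.0909, 0.0909, 0.0000]  mean=2.4300  Neff=11.0000  idx=[0, 0, 1, 2, 3, 4, 5, 6, 7, 8, 9, 10]

resampled_idx = [0, 0, 1, 2, 3, 4, 5, 6, 7, 8, 9, 10]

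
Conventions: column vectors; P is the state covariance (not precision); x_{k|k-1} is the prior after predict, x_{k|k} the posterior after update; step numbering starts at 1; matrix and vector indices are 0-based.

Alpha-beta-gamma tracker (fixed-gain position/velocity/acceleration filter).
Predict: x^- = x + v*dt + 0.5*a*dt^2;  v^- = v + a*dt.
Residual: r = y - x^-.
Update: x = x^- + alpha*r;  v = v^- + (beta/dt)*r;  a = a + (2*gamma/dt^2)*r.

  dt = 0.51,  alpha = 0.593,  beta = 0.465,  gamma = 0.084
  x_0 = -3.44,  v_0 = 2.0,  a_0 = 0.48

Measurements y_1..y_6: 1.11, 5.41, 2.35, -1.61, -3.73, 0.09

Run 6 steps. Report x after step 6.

x_post = -3.4443

step 1: x_pred=-2.3576  r=3.4676  x^+=-0.3013  v^+=5.4064  a^+=2.7197
step 2: x_pred=2.8097  r=2.6003  x^+=4.3517  v^+=9.1644  a^+=4.3993
step 3: x_pred=9.5976  r=-7.2476  x^+=5.2998  v^+=4.7999  a^+=-0.2820
step 4: x_pred=7.7110  r=-9.3210  x^+=2.1837  v^+=-3.8425  a^+=-6.3025
step 5: x_pred=-0.5957  r=-3.1343  x^+=-2.4543  v^+=-9.9146  a^+=-8.3270
step 6: x_pred=-8.5937  r=8.6837  x^+=-3.4443  v^+=-6.2439  a^+=-2.7181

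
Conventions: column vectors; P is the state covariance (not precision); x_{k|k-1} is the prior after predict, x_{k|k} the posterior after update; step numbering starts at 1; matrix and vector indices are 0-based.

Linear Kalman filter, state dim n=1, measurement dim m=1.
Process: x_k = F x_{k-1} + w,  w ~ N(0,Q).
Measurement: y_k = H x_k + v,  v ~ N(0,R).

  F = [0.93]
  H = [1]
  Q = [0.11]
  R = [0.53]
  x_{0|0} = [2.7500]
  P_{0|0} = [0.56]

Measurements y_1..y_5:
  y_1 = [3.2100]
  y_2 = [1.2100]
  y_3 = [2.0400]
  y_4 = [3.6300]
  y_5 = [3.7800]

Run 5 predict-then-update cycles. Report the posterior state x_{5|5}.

x_post = [2.7826]

step 1: x^-=[2.5575]  P^-=[0.5943]  S=[1.1243]  K=[0.5286]  nu=[0.6525]  x^+=[2.9024]  P^+=[0.2802]
step 2: x^-=[2.6993]  P^-=[0.3523]  S=[0.8823]  K=[0.3993]  nu=[-1.4893]  x^+=[2.1046]  P^+=[0.2116]
step 3: x^-=[1.9573]  P^-=[0.2930]  S=[0.8230]  K=[0.3560]  nu=[0.0827]  x^+=[1.9867]  P^+=[0.1887]
step 4: x^-=[1.8476]  P^-=[0.2732]  S=[0.8032]  K=[0.3401]  nu=[1.7824]  x^+=[2.4539]  P^+=[0.1803]
step 5: x^-=[2.2821]  P^-=[0.2659]  S=[0.7959]  K=[0.3341]  nu=[1.4979]  x^+=[2.7826]  P^+=[0.1771]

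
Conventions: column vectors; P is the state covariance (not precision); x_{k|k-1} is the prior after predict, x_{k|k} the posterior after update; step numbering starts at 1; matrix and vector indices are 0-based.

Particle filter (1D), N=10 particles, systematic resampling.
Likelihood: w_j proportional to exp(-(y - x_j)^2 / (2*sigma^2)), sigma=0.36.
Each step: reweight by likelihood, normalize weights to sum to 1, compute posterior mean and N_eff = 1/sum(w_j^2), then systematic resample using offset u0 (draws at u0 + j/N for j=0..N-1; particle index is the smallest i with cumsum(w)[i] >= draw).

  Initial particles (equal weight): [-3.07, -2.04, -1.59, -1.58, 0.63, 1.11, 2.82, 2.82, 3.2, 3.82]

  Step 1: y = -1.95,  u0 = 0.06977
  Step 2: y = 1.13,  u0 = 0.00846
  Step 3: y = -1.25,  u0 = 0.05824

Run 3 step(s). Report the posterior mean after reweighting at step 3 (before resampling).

step 1: w=[0.0036, 0.4460, 0.2791, 0.2713, 0.0000, 0.0000, 0.0000, 0.0000, 0.0000, 0.0000]  mean=-1.7934  Neff=2.8539  idx=[1, 1, 1, 1, 2, 2, 2, 3, 3, 3]
step 2: w=[0.0000, 0.0000, 0.0000, 0.0000, 0.1493, 0.1493, 0.1493, 0.1841, 0.1841, 0.1841]  mean=-1.5845  Neff=5.9356  idx=[4, 4, 5, 6, 6, 7, 7, 8, 8, 9]
step 3: w=[0.0987, 0.0987, 0.0987, 0.0987, 0.0987, 0.1013, 0.1013, 0.1013, 0.1013, 0.1013]  mean=-1.5849  Neff=9.9983  idx=[0, 1, 2, 3, 4, 5, 6, 7, 8, 9]

post_mean = -1.5849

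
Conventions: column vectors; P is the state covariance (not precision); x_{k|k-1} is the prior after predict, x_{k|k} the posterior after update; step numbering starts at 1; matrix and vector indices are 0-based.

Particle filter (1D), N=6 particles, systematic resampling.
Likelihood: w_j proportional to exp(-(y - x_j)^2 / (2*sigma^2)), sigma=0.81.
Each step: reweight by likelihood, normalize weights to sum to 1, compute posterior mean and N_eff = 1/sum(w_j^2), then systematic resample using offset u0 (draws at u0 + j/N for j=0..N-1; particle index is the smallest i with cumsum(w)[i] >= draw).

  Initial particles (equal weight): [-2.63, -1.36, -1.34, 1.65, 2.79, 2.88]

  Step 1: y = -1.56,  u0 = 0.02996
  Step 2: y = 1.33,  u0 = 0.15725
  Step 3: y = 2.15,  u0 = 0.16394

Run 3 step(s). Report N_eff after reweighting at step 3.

step 1: w=[0.1777, 0.4124, 0.4098, 0.0002, 0.0000, 0.0000]  mean=-1.5770  Neff=2.7060  idx=[0, 1, 1, 1, 2, 2]
step 2: w=[0.0003, 0.1934, 0.1934, 0.1934, 0.2098, 0.2098]  mean=-1.3520  Neff=4.9950  idx=[1, 2, 3, 4, 5, 5]
step 3: w=[0.1578, 0.1578, 0.1578, 0.1755, 0.1755, 0.1755]  mean=-1.3495  Neff=5.9830  idx=[1, 2, 3, 4, 5, 5]

N_eff = 5.9830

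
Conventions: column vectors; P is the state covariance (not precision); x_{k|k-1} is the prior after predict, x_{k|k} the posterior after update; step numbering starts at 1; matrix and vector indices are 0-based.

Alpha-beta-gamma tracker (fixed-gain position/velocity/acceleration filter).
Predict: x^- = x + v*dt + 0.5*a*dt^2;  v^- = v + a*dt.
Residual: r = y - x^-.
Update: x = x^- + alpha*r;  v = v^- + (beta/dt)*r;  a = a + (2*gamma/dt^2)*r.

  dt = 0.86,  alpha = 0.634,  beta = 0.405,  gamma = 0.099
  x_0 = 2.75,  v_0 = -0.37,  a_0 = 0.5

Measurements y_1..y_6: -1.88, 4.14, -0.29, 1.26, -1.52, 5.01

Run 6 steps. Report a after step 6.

step 1: x_pred=2.6167  r=-4.4967  x^+=-0.2342  v^+=-2.0576  a^+=-0.7038
step 2: x_pred=-2.2640  r=6.4040  x^+=1.7961  v^+=0.3529  a^+=1.0106
step 3: x_pred=2.4734  r=-2.7634  x^+=0.7214  v^+=-0.0793  a^+=0.2708
step 4: x_pred=0.7534  r=0.5066  x^+=1.0746  v^+=0.3922  a^+=0.4065
step 5: x_pred=1.5622  r=-3.0822  x^+=-0.3919  v^+=-0.7097  a^+=-0.4187
step 6: x_pred=-1.1571  r=6.1671  x^+=2.7528  v^+=1.8345  a^+=1.2323

a_post = 1.2323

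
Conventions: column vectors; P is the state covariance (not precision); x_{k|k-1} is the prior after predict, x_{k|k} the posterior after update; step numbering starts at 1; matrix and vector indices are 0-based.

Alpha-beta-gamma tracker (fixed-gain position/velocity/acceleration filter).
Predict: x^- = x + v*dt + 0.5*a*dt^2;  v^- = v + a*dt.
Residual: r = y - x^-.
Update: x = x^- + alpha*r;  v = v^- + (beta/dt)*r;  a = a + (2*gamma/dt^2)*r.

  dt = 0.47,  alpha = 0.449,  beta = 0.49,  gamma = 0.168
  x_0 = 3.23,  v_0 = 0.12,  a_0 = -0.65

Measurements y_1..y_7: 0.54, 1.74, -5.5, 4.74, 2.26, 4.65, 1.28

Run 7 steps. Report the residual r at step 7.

resid = -12.7168

step 1: x_pred=3.2146  r=-2.6746  x^+=2.0137  v^+=-2.9739  a^+=-4.7182
step 2: x_pred=0.0948  r=1.6452  x^+=0.8335  v^+=-3.4763  a^+=-2.2158
step 3: x_pred=-1.0451  r=-4.4549  x^+=-3.0453  v^+=-9.1622  a^+=-8.9920
step 4: x_pred=-8.3448  r=13.0848  x^+=-2.4697  v^+=0.2531  a^+=10.9106
step 5: x_pred=-1.1457  r=3.4057  x^+=0.3835  v^+=8.9317  a^+=16.0908
step 6: x_pred=6.3586  r=-1.7086  x^+=5.5914  v^+=14.7131  a^+=13.4920
step 7: x_pred=13.9968  r=-12.7168  x^+=8.2869  v^+=7.7964  a^+=-5.8509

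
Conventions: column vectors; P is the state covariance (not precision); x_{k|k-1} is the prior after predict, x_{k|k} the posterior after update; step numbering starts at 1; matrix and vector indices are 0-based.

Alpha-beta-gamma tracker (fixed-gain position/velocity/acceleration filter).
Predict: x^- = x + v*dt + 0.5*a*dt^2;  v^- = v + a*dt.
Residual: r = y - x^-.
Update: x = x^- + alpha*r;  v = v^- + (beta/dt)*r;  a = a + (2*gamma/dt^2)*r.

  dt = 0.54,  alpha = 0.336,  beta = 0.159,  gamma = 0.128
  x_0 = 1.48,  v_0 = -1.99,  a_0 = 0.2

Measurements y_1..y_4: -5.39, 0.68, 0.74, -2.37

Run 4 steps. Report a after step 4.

a_post = 6.3907

step 1: x_pred=0.4346  r=-5.8246  x^+=-1.5225  v^+=-3.5970  a^+=-4.9135
step 2: x_pred=-4.1813  r=4.8613  x^+=-2.5479  v^+=-4.8189  a^+=-0.6457
step 3: x_pred=-5.2442  r=5.9842  x^+=-3.2335  v^+=-3.4056  a^+=4.6080
step 4: x_pred=-4.4007  r=2.0307  x^+=-3.7184  v^+=-0.3193  a^+=6.3907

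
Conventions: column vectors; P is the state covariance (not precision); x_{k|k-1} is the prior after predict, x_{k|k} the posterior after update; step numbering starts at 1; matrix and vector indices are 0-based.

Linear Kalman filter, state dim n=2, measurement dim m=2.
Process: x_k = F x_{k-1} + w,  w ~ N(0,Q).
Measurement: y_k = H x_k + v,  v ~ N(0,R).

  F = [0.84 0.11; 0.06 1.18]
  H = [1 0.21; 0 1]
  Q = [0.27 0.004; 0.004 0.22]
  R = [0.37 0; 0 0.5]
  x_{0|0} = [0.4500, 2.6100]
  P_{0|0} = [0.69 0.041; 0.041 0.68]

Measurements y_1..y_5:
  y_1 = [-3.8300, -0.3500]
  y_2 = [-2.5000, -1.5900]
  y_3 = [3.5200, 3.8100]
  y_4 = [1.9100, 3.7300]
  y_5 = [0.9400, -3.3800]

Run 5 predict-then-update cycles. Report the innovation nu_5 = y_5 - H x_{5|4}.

step 1: x^-=[0.6651, 3.1068]  P^-=[0.7727 0.1679; 0.1679 1.1751]  S=[1.2650 0.4147; 0.4147 1.6751]  K=[0.6593 -0.0630; 0.1065 0.6751]  nu=[-5.1475, -3.4568]  x^+=[-2.5111, 0.2247]  P^+=[0.2506 -0.0315; -0.0315 0.3376]
step 2: x^-=[-2.0846, 0.1145]  P^-=[0.4451 0.0290; 0.0290 0.6865]  S=[0.8575 0.1732; 0.1732 1.1865]  K=[0.5370 -0.0539; 0.0877 0.5658]  nu=[-0.4395, -1.7045]  x^+=[-2.2287, -0.8884]  P^+=[0.2044 -0.0270; -0.0270 0.2829]
step 3: x^-=[-1.9698, -1.1820]  P^-=[0.4126 0.0241; 0.0241 0.6108]  S=[0.8197 0.1524; 0.1524 1.1108]  K=[0.5188 -0.0495; 0.0859 0.5381]  nu=[5.7380, 4.9920]  x^+=[0.7600, 1.9969]  P^+=[0.1971 -0.0247; -0.0247 0.2691]
step 4: x^-=[0.8581, 2.4020]  P^-=[0.4078 0.0242; 0.0242 0.5918]  S=[0.8140 0.1485; 0.1485 1.0918]  K=[0.5159 -0.0480; 0.0856 0.5304]  nu=[0.5475, 1.3280]  x^+=[1.0768, 3.1533]  P^+=[0.1959 -0.0240; -0.0240 0.2652]
step 5: x^-=[1.2514, 3.7855]  P^-=[0.4070 0.0243; 0.0243 0.5866]  S=[0.8131 0.1475; 0.1475 1.0866]  K=[0.5155 -0.0476; 0.0856 0.5282]  nu=[-1.1063, -7.1655]  x^+=[1.0220, -0.0942]  P^+=[0.1957 -0.0238; -0.0238 0.2641]

innov = [-1.1063, -7.1655]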